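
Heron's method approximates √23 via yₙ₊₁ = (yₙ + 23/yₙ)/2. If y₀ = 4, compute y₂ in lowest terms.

y₁ = (4 + 23/4)/2 = 39/8.
y₂ = (39/8 + 23/(39/8))/2 = 2993/624.

2993/624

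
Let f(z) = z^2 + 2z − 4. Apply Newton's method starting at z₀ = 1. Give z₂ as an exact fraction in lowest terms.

f'(z) = 2z + 2.
f(1) = −1, f'(1) = 4, so z₁ = 1 − (−1)/4 = 5/4.
f(5/4) = 1/16, f'(5/4) = 9/2, so z₂ = (5/4) − (1/16)/(9/2) = 89/72.

89/72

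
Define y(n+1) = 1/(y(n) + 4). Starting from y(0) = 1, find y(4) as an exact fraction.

89/377

y(1) = 1/(1 + 4) = 1/5.
y(2) = 1/(1/5 + 4) = 5/21.
y(3) = 1/(5/21 + 4) = 21/89.
y(4) = 1/(21/89 + 4) = 89/377.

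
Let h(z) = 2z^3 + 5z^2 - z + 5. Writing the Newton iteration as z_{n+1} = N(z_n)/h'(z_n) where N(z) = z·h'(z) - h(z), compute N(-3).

-68

h'(z) = 6z^2 + 10z - 1.
N(z) = z·h'(z) - h(z) = z·(6z^2 + 10z - 1) - (2z^3 + 5z^2 - z + 5) = 4z^3 + 5z^2 - 5.
N(-3) = -68.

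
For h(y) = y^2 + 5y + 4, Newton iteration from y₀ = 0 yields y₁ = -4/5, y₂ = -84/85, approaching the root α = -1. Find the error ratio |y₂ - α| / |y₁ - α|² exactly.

5/17

y₁ - α = -4/5 - (-1) = -4/5 + 1 = 1/5, so |y₁ - α| = 1/5.
y₂ - α = -84/85 - (-1) = -84/85 + 1 = 1/85, so |y₂ - α| = 1/85.
|y₁ - α|² = 1/25.
Ratio = (1/85) / (1/25) = 5/17.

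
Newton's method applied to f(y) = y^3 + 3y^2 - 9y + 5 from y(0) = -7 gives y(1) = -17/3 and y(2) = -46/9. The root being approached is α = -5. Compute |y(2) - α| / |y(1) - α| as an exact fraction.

1/6

y(1) - α = -17/3 - (-5) = -17/3 + 5 = -2/3, so |y(1) - α| = 2/3.
y(2) - α = -46/9 - (-5) = -46/9 + 5 = -1/9, so |y(2) - α| = 1/9.
Ratio = (1/9) / (2/3) = 1/6.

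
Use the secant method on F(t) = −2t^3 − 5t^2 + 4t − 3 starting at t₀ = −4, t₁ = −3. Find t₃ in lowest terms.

F(−4) = 29, F(−3) = −6. t₂ = (−3) − (−6)·((−3) − (−4))/((−6) − 29) = −111/35.
F(−3) = −6, F(−111/35) = −93438/42875. t₃ = (−111/35) − (−93438/42875)·((−111/35) − (−3))/((−93438/42875) − (−6)) = −44628/13651.

−44628/13651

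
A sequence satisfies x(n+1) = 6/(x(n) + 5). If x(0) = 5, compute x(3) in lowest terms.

84/85

x(1) = 6/(5 + 5) = 3/5.
x(2) = 6/(3/5 + 5) = 15/14.
x(3) = 6/(15/14 + 5) = 84/85.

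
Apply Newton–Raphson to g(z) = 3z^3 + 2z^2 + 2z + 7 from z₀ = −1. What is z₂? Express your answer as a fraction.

−8693/6153

g'(z) = 9z^2 + 4z + 2.
g(−1) = 4, g'(−1) = 7, so z₁ = (−1) − 4/7 = −11/7.
g(−11/7) = −976/343, g'(−11/7) = 879/49, so z₂ = (−11/7) − (−976/343)/(879/49) = −8693/6153.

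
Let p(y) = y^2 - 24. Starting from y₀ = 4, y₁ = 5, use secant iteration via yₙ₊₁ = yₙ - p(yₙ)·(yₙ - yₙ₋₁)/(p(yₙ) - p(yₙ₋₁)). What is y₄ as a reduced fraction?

p(4) = -8, p(5) = 1. y₂ = 5 - 1·(5 - 4)/(1 - (-8)) = 44/9.
p(5) = 1, p(44/9) = -8/81. y₃ = (44/9) - (-8/81)·((44/9) - 5)/((-8/81) - 1) = 436/89.
p(44/9) = -8/81, p(436/89) = -8/7921. y₄ = (436/89) - (-8/7921)·((436/89) - (44/9))/((-8/7921) - (-8/81)) = 4801/980.

4801/980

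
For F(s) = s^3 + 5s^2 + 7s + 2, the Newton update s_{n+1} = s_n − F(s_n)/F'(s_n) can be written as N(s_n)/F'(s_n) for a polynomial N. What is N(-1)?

F'(s) = 3s^2 + 10s + 7.
N(s) = s·F'(s) − F(s) = s·(3s^2 + 10s + 7) − (s^3 + 5s^2 + 7s + 2) = 2s^3 + 5s^2 − 2.
N(-1) = 1.

1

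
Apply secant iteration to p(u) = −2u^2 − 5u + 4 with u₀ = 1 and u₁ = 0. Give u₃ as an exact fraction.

28/43

p(1) = −3, p(0) = 4. u₂ = 0 − 4·(0 − 1)/(4 − (−3)) = 4/7.
p(0) = 4, p(4/7) = 24/49. u₃ = (4/7) − (24/49)·((4/7) − 0)/((24/49) − 4) = 28/43.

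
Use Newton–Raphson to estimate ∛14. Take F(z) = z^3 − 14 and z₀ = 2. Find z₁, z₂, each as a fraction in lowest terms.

z₁ = 5/2, z₂ = 181/75

F'(z) = 3z^2.
F(2) = −6, F'(2) = 12, so z₁ = 2 − (−6)/12 = 5/2.
F(5/2) = 13/8, F'(5/2) = 75/4, so z₂ = (5/2) − (13/8)/(75/4) = 181/75.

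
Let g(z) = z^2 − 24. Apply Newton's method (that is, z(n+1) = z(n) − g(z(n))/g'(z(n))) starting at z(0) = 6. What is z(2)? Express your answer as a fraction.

g'(z) = 2z.
g(6) = 12, g'(6) = 12, so z(1) = 6 − 12/12 = 5.
g(5) = 1, g'(5) = 10, so z(2) = 5 − 1/10 = 49/10.

49/10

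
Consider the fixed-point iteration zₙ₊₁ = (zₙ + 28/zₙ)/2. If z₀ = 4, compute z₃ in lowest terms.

z₁ = (4 + 28/4)/2 = 11/2.
z₂ = (11/2 + 28/(11/2))/2 = 233/44.
z₃ = (233/44 + 28/(233/44))/2 = 108497/20504.

108497/20504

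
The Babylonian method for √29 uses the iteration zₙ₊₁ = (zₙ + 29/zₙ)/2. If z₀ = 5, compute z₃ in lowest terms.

z₁ = (5 + 29/5)/2 = 27/5.
z₂ = (27/5 + 29/(27/5))/2 = 727/135.
z₃ = (727/135 + 29/(727/135))/2 = 528527/98145.

528527/98145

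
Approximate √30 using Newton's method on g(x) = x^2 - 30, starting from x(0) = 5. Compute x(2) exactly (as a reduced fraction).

g'(x) = 2x.
g(5) = -5, g'(5) = 10, so x(1) = 5 - (-5)/10 = 11/2.
g(11/2) = 1/4, g'(11/2) = 11, so x(2) = (11/2) - (1/4)/11 = 241/44.

241/44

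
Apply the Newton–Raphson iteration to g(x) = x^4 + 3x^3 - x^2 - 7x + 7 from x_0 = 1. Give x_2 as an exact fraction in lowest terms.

g'(x) = 4x^3 + 9x^2 - 2x - 7.
g(1) = 3, g'(1) = 4, so x_1 = 1 - 3/4 = 1/4.
g(1/4) = 1341/256, g'(1/4) = -55/8, so x_2 = (1/4) - (1341/256)/(-55/8) = 1781/1760.

1781/1760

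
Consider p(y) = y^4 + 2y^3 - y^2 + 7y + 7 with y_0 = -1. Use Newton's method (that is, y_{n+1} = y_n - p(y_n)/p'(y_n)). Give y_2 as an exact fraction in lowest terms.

p'(y) = 4y^3 + 6y^2 - 2y + 7.
p(-1) = -2, p'(-1) = 11, so y_1 = (-1) - (-2)/11 = -9/11.
p(-9/11) = -644/14641, p'(-9/11) = 13925/1331, so y_2 = (-9/11) - (-644/14641)/(13925/1331) = -124681/153175.

-124681/153175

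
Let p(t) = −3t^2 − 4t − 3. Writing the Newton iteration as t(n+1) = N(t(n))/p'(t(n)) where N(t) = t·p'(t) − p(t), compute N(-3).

p'(t) = −6t − 4.
N(t) = t·p'(t) − p(t) = t·(−6t − 4) − (−3t^2 − 4t − 3) = −3t^2 + 3.
N(-3) = −24.

−24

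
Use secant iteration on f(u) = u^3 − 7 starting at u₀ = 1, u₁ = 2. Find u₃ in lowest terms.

f(1) = −6, f(2) = 1. u₂ = 2 − 1·(2 − 1)/(1 − (−6)) = 13/7.
f(2) = 1, f(13/7) = −204/343. u₃ = (13/7) − (−204/343)·((13/7) − 2)/((−204/343) − 1) = 1045/547.

1045/547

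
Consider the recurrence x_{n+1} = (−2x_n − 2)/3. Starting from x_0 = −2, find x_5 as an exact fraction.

−46/243

x_1 = (−2·(−2) − 2)/3 = 2/3.
x_2 = (−2·(2/3) − 2)/3 = −10/9.
x_3 = (−2·(−10/9) − 2)/3 = 2/27.
x_4 = (−2·(2/27) − 2)/3 = −58/81.
x_5 = (−2·(−58/81) − 2)/3 = −46/243.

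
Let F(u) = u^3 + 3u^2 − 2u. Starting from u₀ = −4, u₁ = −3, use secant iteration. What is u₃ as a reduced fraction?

F(−4) = −8, F(−3) = 6. u₂ = (−3) − 6·((−3) − (−4))/(6 − (−8)) = −24/7.
F(−3) = 6, F(−24/7) = 624/343. u₃ = (−24/7) − (624/343)·((−24/7) − (−3))/((624/343) − 6) = −864/239.

−864/239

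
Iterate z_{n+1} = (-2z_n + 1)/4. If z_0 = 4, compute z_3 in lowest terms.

z_1 = (-2·4 + 1)/4 = -7/4.
z_2 = (-2·(-7/4) + 1)/4 = 9/8.
z_3 = (-2·(9/8) + 1)/4 = -5/16.

-5/16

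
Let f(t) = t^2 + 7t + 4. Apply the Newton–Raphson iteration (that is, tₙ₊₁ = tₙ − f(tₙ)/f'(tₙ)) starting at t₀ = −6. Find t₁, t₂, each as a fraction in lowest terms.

t₁ = −32/5, t₂ = −924/145

f'(t) = 2t + 7.
f(−6) = −2, f'(−6) = −5, so t₁ = (−6) − (−2)/(−5) = −32/5.
f(−32/5) = 4/25, f'(−32/5) = −29/5, so t₂ = (−32/5) − (4/25)/(−29/5) = −924/145.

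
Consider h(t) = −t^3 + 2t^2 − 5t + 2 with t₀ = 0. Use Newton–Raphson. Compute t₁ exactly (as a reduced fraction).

2/5

h'(t) = −3t^2 + 4t − 5.
h(0) = 2, h'(0) = −5, so t₁ = 0 − 2/(−5) = 2/5.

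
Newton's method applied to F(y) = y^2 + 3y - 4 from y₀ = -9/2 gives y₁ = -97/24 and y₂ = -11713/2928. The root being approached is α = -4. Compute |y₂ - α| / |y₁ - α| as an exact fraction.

1/122

y₁ - α = -97/24 - (-4) = -97/24 + 4 = -1/24, so |y₁ - α| = 1/24.
y₂ - α = -11713/2928 - (-4) = -11713/2928 + 4 = -1/2928, so |y₂ - α| = 1/2928.
Ratio = (1/2928) / (1/24) = 1/122.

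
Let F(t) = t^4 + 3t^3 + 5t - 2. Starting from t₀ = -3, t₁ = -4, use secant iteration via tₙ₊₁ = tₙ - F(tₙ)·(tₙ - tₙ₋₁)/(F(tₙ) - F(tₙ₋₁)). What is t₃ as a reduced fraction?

-49303414/14482333

F(-3) = -17, F(-4) = 42. t₂ = (-4) - 42·((-4) - (-3))/(42 - (-17)) = -194/59.
F(-4) = 42, F(-194/59) = -99328824/12117361. t₃ = (-194/59) - (-99328824/12117361)·((-194/59) - (-4))/((-99328824/12117361) - 42) = -49303414/14482333.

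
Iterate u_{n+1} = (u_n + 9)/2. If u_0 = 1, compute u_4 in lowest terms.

u_1 = (1 + 9)/2 = 5.
u_2 = (5 + 9)/2 = 7.
u_3 = (7 + 9)/2 = 8.
u_4 = (8 + 9)/2 = 17/2.

17/2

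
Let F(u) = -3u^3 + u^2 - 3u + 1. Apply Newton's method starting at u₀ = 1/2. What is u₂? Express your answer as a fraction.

F'(u) = -9u^2 + 2u - 3.
F(1/2) = -5/8, F'(1/2) = -17/4, so u₁ = (1/2) - (-5/8)/(-17/4) = 6/17.
F(6/17) = -325/4913, F'(6/17) = -987/289, so u₂ = (6/17) - (-325/4913)/(-987/289) = 5597/16779.

5597/16779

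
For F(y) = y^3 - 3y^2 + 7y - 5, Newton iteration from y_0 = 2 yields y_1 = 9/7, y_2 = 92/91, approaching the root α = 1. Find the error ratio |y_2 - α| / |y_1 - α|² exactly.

y_1 - α = 9/7 - 1 = 2/7, so |y_1 - α| = 2/7.
y_2 - α = 92/91 - 1 = 1/91, so |y_2 - α| = 1/91.
|y_1 - α|² = 4/49.
Ratio = (1/91) / (4/49) = 7/52.

7/52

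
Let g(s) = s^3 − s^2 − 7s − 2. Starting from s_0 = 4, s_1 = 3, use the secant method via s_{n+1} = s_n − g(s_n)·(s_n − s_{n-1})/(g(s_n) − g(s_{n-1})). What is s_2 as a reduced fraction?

g(4) = 18, g(3) = −5. s_2 = 3 − (−5)·(3 − 4)/((−5) − 18) = 74/23.

74/23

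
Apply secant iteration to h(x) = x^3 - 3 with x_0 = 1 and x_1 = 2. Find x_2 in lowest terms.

h(1) = -2, h(2) = 5. x_2 = 2 - 5·(2 - 1)/(5 - (-2)) = 9/7.

9/7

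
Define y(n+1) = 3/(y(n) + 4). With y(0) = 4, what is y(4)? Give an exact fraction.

492/761

y(1) = 3/(4 + 4) = 3/8.
y(2) = 3/(3/8 + 4) = 24/35.
y(3) = 3/(24/35 + 4) = 105/164.
y(4) = 3/(105/164 + 4) = 492/761.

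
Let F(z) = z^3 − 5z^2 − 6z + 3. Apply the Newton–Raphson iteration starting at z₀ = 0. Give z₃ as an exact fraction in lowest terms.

F'(z) = 3z^2 − 10z − 6.
F(0) = 3, F'(0) = −6, so z₁ = 0 − 3/(−6) = 1/2.
F(1/2) = −9/8, F'(1/2) = −41/4, so z₂ = (1/2) − (−9/8)/(−41/4) = 16/41.
F(16/41) = −2997/68921, F'(16/41) = −15878/1681, so z₃ = (16/41) − (−2997/68921)/(−15878/1681) = 251051/650998.

251051/650998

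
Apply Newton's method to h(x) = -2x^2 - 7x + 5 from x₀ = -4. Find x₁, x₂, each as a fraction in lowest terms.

h'(x) = -4x - 7.
h(-4) = 1, h'(-4) = 9, so x₁ = (-4) - 1/9 = -37/9.
h(-37/9) = -2/81, h'(-37/9) = 85/9, so x₂ = (-37/9) - (-2/81)/(85/9) = -3143/765.

x₁ = -37/9, x₂ = -3143/765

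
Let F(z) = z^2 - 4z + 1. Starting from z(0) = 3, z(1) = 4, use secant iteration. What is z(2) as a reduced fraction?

F(3) = -2, F(4) = 1. z(2) = 4 - 1·(4 - 3)/(1 - (-2)) = 11/3.

11/3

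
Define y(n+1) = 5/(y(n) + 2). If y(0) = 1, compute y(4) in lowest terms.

185/129

y(1) = 5/(1 + 2) = 5/3.
y(2) = 5/(5/3 + 2) = 15/11.
y(3) = 5/(15/11 + 2) = 55/37.
y(4) = 5/(55/37 + 2) = 185/129.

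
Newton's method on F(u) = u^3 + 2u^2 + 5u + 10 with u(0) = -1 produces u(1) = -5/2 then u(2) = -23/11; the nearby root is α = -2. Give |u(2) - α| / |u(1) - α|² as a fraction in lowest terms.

u(1) - α = -5/2 - (-2) = -5/2 + 2 = -1/2, so |u(1) - α| = 1/2.
u(2) - α = -23/11 - (-2) = -23/11 + 2 = -1/11, so |u(2) - α| = 1/11.
|u(1) - α|² = 1/4.
Ratio = (1/11) / (1/4) = 4/11.

4/11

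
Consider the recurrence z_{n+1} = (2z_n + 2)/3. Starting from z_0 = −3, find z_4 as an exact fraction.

z_1 = (2·(−3) + 2)/3 = −4/3.
z_2 = (2·(−4/3) + 2)/3 = −2/9.
z_3 = (2·(−2/9) + 2)/3 = 14/27.
z_4 = (2·(14/27) + 2)/3 = 82/81.

82/81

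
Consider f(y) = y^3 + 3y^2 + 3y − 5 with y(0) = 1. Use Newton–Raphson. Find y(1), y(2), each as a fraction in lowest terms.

f'(y) = 3y^2 + 6y + 3.
f(1) = 2, f'(1) = 12, so y(1) = 1 − 2/12 = 5/6.
f(5/6) = 35/216, f'(5/6) = 121/12, so y(2) = (5/6) − (35/216)/(121/12) = 890/1089.

y(1) = 5/6, y(2) = 890/1089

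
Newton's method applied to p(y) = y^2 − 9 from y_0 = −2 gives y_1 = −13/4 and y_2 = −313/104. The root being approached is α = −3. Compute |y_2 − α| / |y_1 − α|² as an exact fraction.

y_1 − α = −13/4 − (−3) = −13/4 + 3 = −1/4, so |y_1 − α| = 1/4.
y_2 − α = −313/104 − (−3) = −313/104 + 3 = −1/104, so |y_2 − α| = 1/104.
|y_1 − α|² = 1/16.
Ratio = (1/104) / (1/16) = 2/13.

2/13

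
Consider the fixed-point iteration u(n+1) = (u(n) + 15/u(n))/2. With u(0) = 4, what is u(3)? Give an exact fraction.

u(1) = (4 + 15/4)/2 = 31/8.
u(2) = (31/8 + 15/(31/8))/2 = 1921/496.
u(3) = (1921/496 + 15/(1921/496))/2 = 7380481/1905632.

7380481/1905632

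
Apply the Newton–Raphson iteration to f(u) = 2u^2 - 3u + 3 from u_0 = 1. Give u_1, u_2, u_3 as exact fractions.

u_1 = -1, u_2 = 1/7, u_3 = 145/119

f'(u) = 4u - 3.
f(1) = 2, f'(1) = 1, so u_1 = 1 - 2/1 = -1.
f(-1) = 8, f'(-1) = -7, so u_2 = (-1) - 8/(-7) = 1/7.
f(1/7) = 128/49, f'(1/7) = -17/7, so u_3 = (1/7) - (128/49)/(-17/7) = 145/119.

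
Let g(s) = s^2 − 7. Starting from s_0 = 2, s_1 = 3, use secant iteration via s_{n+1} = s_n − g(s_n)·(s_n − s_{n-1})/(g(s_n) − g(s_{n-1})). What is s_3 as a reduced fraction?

37/14

g(2) = −3, g(3) = 2. s_2 = 3 − 2·(3 − 2)/(2 − (−3)) = 13/5.
g(3) = 2, g(13/5) = −6/25. s_3 = (13/5) − (−6/25)·((13/5) − 3)/((−6/25) − 2) = 37/14.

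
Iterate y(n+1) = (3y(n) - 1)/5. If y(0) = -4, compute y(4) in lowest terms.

-596/625

y(1) = (3·(-4) - 1)/5 = -13/5.
y(2) = (3·(-13/5) - 1)/5 = -44/25.
y(3) = (3·(-44/25) - 1)/5 = -157/125.
y(4) = (3·(-157/125) - 1)/5 = -596/625.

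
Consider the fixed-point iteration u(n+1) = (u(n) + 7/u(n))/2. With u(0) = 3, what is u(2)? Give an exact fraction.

127/48

u(1) = (3 + 7/3)/2 = 8/3.
u(2) = (8/3 + 7/(8/3))/2 = 127/48.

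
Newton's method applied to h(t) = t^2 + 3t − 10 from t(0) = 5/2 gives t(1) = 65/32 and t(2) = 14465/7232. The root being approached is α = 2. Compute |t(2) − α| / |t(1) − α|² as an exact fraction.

t(1) − α = 65/32 − 2 = 1/32, so |t(1) − α| = 1/32.
t(2) − α = 14465/7232 − 2 = 1/7232, so |t(2) − α| = 1/7232.
|t(1) − α|² = 1/1024.
Ratio = (1/7232) / (1/1024) = 16/113.

16/113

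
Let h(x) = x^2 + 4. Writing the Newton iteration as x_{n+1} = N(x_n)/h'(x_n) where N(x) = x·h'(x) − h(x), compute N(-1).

−3

h'(x) = 2x.
N(x) = x·h'(x) − h(x) = x·(2x) − (x^2 + 4) = x^2 − 4.
N(-1) = −3.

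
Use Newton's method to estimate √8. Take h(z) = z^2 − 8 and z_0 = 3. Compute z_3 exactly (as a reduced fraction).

665857/235416

h'(z) = 2z.
h(3) = 1, h'(3) = 6, so z_1 = 3 − 1/6 = 17/6.
h(17/6) = 1/36, h'(17/6) = 17/3, so z_2 = (17/6) − (1/36)/(17/3) = 577/204.
h(577/204) = 1/41616, h'(577/204) = 577/102, so z_3 = (577/204) − (1/41616)/(577/102) = 665857/235416.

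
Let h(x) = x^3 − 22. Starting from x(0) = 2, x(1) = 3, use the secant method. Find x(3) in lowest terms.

24946/8917

h(2) = −14, h(3) = 5. x(2) = 3 − 5·(3 − 2)/(5 − (−14)) = 52/19.
h(3) = 5, h(52/19) = −10290/6859. x(3) = (52/19) − (−10290/6859)·((52/19) − 3)/((−10290/6859) − 5) = 24946/8917.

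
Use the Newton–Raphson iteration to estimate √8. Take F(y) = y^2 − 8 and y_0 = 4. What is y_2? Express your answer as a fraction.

F'(y) = 2y.
F(4) = 8, F'(4) = 8, so y_1 = 4 − 8/8 = 3.
F(3) = 1, F'(3) = 6, so y_2 = 3 − 1/6 = 17/6.

17/6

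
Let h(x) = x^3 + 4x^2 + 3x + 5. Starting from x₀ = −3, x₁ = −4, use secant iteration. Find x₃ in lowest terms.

−7444/2113

h(−3) = 5, h(−4) = −7. x₂ = (−4) − (−7)·((−4) − (−3))/((−7) − 5) = −41/12.
h(−4) = −7, h(−41/12) = 2695/1728. x₃ = (−41/12) − (2695/1728)·((−41/12) − (−4))/((2695/1728) − (−7)) = −7444/2113.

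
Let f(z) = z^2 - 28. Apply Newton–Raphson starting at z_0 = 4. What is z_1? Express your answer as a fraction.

f'(z) = 2z.
f(4) = -12, f'(4) = 8, so z_1 = 4 - (-12)/8 = 11/2.

11/2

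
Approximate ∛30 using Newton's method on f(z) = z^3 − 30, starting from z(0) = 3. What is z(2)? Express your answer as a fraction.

32887/10584

f'(z) = 3z^2.
f(3) = −3, f'(3) = 27, so z(1) = 3 − (−3)/27 = 28/9.
f(28/9) = 82/729, f'(28/9) = 784/27, so z(2) = (28/9) − (82/729)/(784/27) = 32887/10584.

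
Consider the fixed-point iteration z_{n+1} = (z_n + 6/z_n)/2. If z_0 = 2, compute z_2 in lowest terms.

49/20

z_1 = (2 + 6/2)/2 = 5/2.
z_2 = (5/2 + 6/(5/2))/2 = 49/20.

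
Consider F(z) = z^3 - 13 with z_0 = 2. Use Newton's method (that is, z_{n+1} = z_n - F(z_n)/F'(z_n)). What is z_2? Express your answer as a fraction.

F'(z) = 3z^2.
F(2) = -5, F'(2) = 12, so z_1 = 2 - (-5)/12 = 29/12.
F(29/12) = 1925/1728, F'(29/12) = 841/48, so z_2 = (29/12) - (1925/1728)/(841/48) = 35621/15138.

35621/15138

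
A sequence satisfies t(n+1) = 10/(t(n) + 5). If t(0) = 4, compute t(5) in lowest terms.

950/621

t(1) = 10/(4 + 5) = 10/9.
t(2) = 10/(10/9 + 5) = 18/11.
t(3) = 10/(18/11 + 5) = 110/73.
t(4) = 10/(110/73 + 5) = 146/95.
t(5) = 10/(146/95 + 5) = 950/621.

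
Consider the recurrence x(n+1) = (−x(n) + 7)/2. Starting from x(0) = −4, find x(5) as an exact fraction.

x(1) = (−(−4) + 7)/2 = 11/2.
x(2) = (−(11/2) + 7)/2 = 3/4.
x(3) = (−(3/4) + 7)/2 = 25/8.
x(4) = (−(25/8) + 7)/2 = 31/16.
x(5) = (−(31/16) + 7)/2 = 81/32.

81/32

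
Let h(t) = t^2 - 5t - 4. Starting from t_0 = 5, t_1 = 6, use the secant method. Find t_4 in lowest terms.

1089/191

h(5) = -4, h(6) = 2. t_2 = 6 - 2·(6 - 5)/(2 - (-4)) = 17/3.
h(6) = 2, h(17/3) = -2/9. t_3 = (17/3) - (-2/9)·((17/3) - 6)/((-2/9) - 2) = 57/10.
h(17/3) = -2/9, h(57/10) = -1/100. t_4 = (57/10) - (-1/100)·((57/10) - (17/3))/((-1/100) - (-2/9)) = 1089/191.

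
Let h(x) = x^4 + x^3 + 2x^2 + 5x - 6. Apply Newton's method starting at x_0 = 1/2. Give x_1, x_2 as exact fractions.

x_1 = 37/44, x_2 = 4207699/5357088

h'(x) = 4x^3 + 3x^2 + 4x + 5.
h(1/2) = -45/16, h'(1/2) = 33/4, so x_1 = (1/2) - (-45/16)/(33/4) = 37/44.
h(37/44) = 2674125/3748096, h'(37/44) = 136971/10648, so x_2 = (37/44) - (2674125/3748096)/(136971/10648) = 4207699/5357088.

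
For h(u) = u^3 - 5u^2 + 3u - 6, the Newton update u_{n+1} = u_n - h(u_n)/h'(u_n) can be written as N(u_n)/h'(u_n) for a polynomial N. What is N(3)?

h'(u) = 3u^2 - 10u + 3.
N(u) = u·h'(u) - h(u) = u·(3u^2 - 10u + 3) - (u^3 - 5u^2 + 3u - 6) = 2u^3 - 5u^2 + 6.
N(3) = 15.

15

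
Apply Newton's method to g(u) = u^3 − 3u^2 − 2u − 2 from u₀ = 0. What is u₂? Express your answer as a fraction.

g'(u) = 3u^2 − 6u − 2.
g(0) = −2, g'(0) = −2, so u₁ = 0 − (−2)/(−2) = −1.
g(−1) = −4, g'(−1) = 7, so u₂ = (−1) − (−4)/7 = −3/7.

−3/7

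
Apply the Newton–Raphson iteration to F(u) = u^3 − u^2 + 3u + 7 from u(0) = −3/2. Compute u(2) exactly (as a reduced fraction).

−1661741/1357569

F'(u) = 3u^2 − 2u + 3.
F(−3/2) = −25/8, F'(−3/2) = 51/4, so u(1) = (−3/2) − (−25/8)/(51/4) = −64/51.
F(−64/51) = −41875/132651, F'(−64/51) = 8873/867, so u(2) = (−64/51) − (−41875/132651)/(8873/867) = −1661741/1357569.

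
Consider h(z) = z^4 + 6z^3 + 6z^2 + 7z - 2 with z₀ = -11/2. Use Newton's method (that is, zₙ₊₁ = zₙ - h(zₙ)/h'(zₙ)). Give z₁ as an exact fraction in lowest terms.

-2983/576

h'(z) = 4z^3 + 18z^2 + 12z + 7.
h(-11/2) = 925/16, h'(-11/2) = -180, so z₁ = (-11/2) - (925/16)/(-180) = -2983/576.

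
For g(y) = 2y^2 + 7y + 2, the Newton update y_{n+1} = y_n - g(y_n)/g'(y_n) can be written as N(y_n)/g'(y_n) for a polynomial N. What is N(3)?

g'(y) = 4y + 7.
N(y) = y·g'(y) - g(y) = y·(4y + 7) - (2y^2 + 7y + 2) = 2y^2 - 2.
N(3) = 16.

16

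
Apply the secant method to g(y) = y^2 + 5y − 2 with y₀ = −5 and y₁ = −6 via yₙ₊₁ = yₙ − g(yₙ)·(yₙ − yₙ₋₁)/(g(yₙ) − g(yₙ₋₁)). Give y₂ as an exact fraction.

−16/3

g(−5) = −2, g(−6) = 4. y₂ = (−6) − 4·((−6) − (−5))/(4 − (−2)) = −16/3.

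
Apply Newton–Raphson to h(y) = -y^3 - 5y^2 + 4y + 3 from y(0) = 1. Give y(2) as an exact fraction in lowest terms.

119/108

h'(y) = -3y^2 - 10y + 4.
h(1) = 1, h'(1) = -9, so y(1) = 1 - 1/(-9) = 10/9.
h(10/9) = -73/729, h'(10/9) = -292/27, so y(2) = (10/9) - (-73/729)/(-292/27) = 119/108.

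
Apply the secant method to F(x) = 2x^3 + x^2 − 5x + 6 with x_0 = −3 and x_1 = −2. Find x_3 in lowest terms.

F(−3) = −24, F(−2) = 4. x_2 = (−2) − 4·((−2) − (−3))/(4 − (−24)) = −15/7.
F(−2) = 4, F(−15/7) = 558/343. x_3 = (−15/7) − (558/343)·((−15/7) − (−2))/((558/343) − 4) = −912/407.

−912/407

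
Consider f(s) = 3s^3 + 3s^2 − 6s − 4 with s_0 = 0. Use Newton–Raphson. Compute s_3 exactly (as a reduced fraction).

−12482/20979

f'(s) = 9s^2 + 6s − 6.
f(0) = −4, f'(0) = −6, so s_1 = 0 − (−4)/(−6) = −2/3.
f(−2/3) = 4/9, f'(−2/3) = −6, so s_2 = (−2/3) − (4/9)/(−6) = −16/27.
f(−16/27) = −100/6561, f'(−16/27) = −518/81, so s_3 = (−16/27) − (−100/6561)/(−518/81) = −12482/20979.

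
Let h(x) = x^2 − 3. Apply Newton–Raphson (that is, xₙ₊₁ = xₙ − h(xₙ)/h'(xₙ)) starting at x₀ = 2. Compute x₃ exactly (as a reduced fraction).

18817/10864

h'(x) = 2x.
h(2) = 1, h'(2) = 4, so x₁ = 2 − 1/4 = 7/4.
h(7/4) = 1/16, h'(7/4) = 7/2, so x₂ = (7/4) − (1/16)/(7/2) = 97/56.
h(97/56) = 1/3136, h'(97/56) = 97/28, so x₃ = (97/56) − (1/3136)/(97/28) = 18817/10864.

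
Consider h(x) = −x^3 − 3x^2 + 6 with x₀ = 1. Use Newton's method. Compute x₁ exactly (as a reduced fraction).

h'(x) = −3x^2 − 6x.
h(1) = 2, h'(1) = −9, so x₁ = 1 − 2/(−9) = 11/9.

11/9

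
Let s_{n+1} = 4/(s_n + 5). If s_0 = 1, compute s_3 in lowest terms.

68/97

s_1 = 4/(1 + 5) = 2/3.
s_2 = 4/(2/3 + 5) = 12/17.
s_3 = 4/(12/17 + 5) = 68/97.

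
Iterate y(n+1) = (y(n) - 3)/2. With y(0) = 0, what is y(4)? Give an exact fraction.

y(1) = (0 - 3)/2 = -3/2.
y(2) = ((-3/2) - 3)/2 = -9/4.
y(3) = ((-9/4) - 3)/2 = -21/8.
y(4) = ((-21/8) - 3)/2 = -45/16.

-45/16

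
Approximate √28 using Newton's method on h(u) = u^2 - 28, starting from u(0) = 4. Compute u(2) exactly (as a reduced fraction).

233/44

h'(u) = 2u.
h(4) = -12, h'(4) = 8, so u(1) = 4 - (-12)/8 = 11/2.
h(11/2) = 9/4, h'(11/2) = 11, so u(2) = (11/2) - (9/4)/11 = 233/44.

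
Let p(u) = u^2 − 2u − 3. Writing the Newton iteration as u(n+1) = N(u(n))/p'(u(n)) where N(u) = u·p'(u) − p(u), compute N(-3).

12

p'(u) = 2u − 2.
N(u) = u·p'(u) − p(u) = u·(2u − 2) − (u^2 − 2u − 3) = u^2 + 3.
N(-3) = 12.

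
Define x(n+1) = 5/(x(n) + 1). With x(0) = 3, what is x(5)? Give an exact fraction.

370/219

x(1) = 5/(3 + 1) = 5/4.
x(2) = 5/(5/4 + 1) = 20/9.
x(3) = 5/(20/9 + 1) = 45/29.
x(4) = 5/(45/29 + 1) = 145/74.
x(5) = 5/(145/74 + 1) = 370/219.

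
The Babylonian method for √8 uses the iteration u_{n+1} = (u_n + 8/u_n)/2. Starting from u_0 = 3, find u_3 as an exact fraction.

665857/235416

u_1 = (3 + 8/3)/2 = 17/6.
u_2 = (17/6 + 8/(17/6))/2 = 577/204.
u_3 = (577/204 + 8/(577/204))/2 = 665857/235416.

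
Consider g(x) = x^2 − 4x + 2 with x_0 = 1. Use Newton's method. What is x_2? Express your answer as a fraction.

g'(x) = 2x − 4.
g(1) = −1, g'(1) = −2, so x_1 = 1 − (−1)/(−2) = 1/2.
g(1/2) = 1/4, g'(1/2) = −3, so x_2 = (1/2) − (1/4)/(−3) = 7/12.

7/12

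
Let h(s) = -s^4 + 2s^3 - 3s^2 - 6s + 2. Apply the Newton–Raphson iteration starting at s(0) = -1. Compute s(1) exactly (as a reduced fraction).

-6/5

h'(s) = -4s^3 + 6s^2 - 6s - 6.
h(-1) = 2, h'(-1) = 10, so s(1) = (-1) - 2/10 = -6/5.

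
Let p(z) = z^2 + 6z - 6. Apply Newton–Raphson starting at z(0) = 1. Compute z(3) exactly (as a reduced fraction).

1663585/1905632

p'(z) = 2z + 6.
p(1) = 1, p'(1) = 8, so z(1) = 1 - 1/8 = 7/8.
p(7/8) = 1/64, p'(7/8) = 31/4, so z(2) = (7/8) - (1/64)/(31/4) = 433/496.
p(433/496) = 1/246016, p'(433/496) = 1921/248, so z(3) = (433/496) - (1/246016)/(1921/248) = 1663585/1905632.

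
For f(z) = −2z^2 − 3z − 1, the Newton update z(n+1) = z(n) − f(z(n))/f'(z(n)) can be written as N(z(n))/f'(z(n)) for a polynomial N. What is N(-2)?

f'(z) = −4z − 3.
N(z) = z·f'(z) − f(z) = z·(−4z − 3) − (−2z^2 − 3z − 1) = −2z^2 + 1.
N(-2) = −7.

−7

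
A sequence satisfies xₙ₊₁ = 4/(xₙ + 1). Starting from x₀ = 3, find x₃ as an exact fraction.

x₁ = 4/(3 + 1) = 1.
x₂ = 4/(1 + 1) = 2.
x₃ = 4/(2 + 1) = 4/3.

4/3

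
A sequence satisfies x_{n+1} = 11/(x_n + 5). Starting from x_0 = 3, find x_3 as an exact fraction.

561/343

x_1 = 11/(3 + 5) = 11/8.
x_2 = 11/(11/8 + 5) = 88/51.
x_3 = 11/(88/51 + 5) = 561/343.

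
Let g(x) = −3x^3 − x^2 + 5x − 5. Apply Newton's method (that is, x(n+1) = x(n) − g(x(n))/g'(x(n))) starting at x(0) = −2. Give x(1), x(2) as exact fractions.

g'(x) = −9x^2 − 2x + 5.
g(−2) = 5, g'(−2) = −27, so x(1) = (−2) − 5/(−27) = −49/27.
g(−49/27) = 3700/6561, g'(−49/27) = −1702/81, so x(2) = (−49/27) − (3700/6561)/(−1702/81) = −3331/1863.

x(1) = −49/27, x(2) = −3331/1863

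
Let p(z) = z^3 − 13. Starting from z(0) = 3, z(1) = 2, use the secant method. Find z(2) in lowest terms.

p(3) = 14, p(2) = −5. z(2) = 2 − (−5)·(2 − 3)/((−5) − 14) = 43/19.

43/19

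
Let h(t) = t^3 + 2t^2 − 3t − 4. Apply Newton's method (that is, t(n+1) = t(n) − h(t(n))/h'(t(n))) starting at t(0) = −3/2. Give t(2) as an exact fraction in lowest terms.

h'(t) = 3t^2 + 4t − 3.
h(−3/2) = 13/8, h'(−3/2) = −9/4, so t(1) = (−3/2) − (13/8)/(−9/4) = −7/9.
h(−7/9) = −676/729, h'(−7/9) = −116/27, so t(2) = (−7/9) − (−676/729)/(−116/27) = −778/783.

−778/783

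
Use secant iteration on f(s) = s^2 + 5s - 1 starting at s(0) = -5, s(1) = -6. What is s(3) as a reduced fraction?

f(-5) = -1, f(-6) = 5. s(2) = (-6) - 5·((-6) - (-5))/(5 - (-1)) = -31/6.
f(-6) = 5, f(-31/6) = -5/36. s(3) = (-31/6) - (-5/36)·((-31/6) - (-6))/((-5/36) - 5) = -192/37.

-192/37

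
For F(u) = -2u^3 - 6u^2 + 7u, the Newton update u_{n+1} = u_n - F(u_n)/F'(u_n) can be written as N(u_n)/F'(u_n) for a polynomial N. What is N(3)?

F'(u) = -6u^2 - 12u + 7.
N(u) = u·F'(u) - F(u) = u·(-6u^2 - 12u + 7) - (-2u^3 - 6u^2 + 7u) = -4u^3 - 6u^2.
N(3) = -162.

-162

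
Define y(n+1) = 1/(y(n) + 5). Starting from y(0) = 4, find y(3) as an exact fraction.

y(1) = 1/(4 + 5) = 1/9.
y(2) = 1/(1/9 + 5) = 9/46.
y(3) = 1/(9/46 + 5) = 46/239.

46/239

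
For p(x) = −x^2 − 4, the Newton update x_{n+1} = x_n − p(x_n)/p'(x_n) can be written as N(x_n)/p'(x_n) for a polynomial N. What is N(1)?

3

p'(x) = −2x.
N(x) = x·p'(x) − p(x) = x·(−2x) − (−x^2 − 4) = −x^2 + 4.
N(1) = 3.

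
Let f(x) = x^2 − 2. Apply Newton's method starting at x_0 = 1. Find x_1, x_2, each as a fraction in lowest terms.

x_1 = 3/2, x_2 = 17/12

f'(x) = 2x.
f(1) = −1, f'(1) = 2, so x_1 = 1 − (−1)/2 = 3/2.
f(3/2) = 1/4, f'(3/2) = 3, so x_2 = (3/2) − (1/4)/3 = 17/12.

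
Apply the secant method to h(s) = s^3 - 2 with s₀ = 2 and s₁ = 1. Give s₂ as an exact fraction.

h(2) = 6, h(1) = -1. s₂ = 1 - (-1)·(1 - 2)/((-1) - 6) = 8/7.

8/7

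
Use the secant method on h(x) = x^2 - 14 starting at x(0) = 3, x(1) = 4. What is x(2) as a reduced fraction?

h(3) = -5, h(4) = 2. x(2) = 4 - 2·(4 - 3)/(2 - (-5)) = 26/7.

26/7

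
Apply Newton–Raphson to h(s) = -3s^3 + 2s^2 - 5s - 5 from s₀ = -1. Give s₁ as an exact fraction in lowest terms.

-13/18

h'(s) = -9s^2 + 4s - 5.
h(-1) = 5, h'(-1) = -18, so s₁ = (-1) - 5/(-18) = -13/18.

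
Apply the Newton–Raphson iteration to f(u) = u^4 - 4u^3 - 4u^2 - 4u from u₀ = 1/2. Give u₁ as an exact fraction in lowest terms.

29/168

f'(u) = 4u^3 - 12u^2 - 8u - 4.
f(1/2) = -55/16, f'(1/2) = -21/2, so u₁ = (1/2) - (-55/16)/(-21/2) = 29/168.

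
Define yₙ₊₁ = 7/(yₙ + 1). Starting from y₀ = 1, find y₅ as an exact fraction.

602/247

y₁ = 7/(1 + 1) = 7/2.
y₂ = 7/(7/2 + 1) = 14/9.
y₃ = 7/(14/9 + 1) = 63/23.
y₄ = 7/(63/23 + 1) = 161/86.
y₅ = 7/(161/86 + 1) = 602/247.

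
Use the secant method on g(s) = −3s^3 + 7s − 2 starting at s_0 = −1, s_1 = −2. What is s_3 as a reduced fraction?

−1538/965

g(−1) = −6, g(−2) = 8. s_2 = (−2) − 8·((−2) − (−1))/(8 − (−6)) = −10/7.
g(−2) = 8, g(−10/7) = −1116/343. s_3 = (−10/7) − (−1116/343)·((−10/7) − (−2))/((−1116/343) − 8) = −1538/965.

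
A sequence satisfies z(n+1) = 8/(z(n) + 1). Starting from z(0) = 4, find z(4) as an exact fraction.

424/157

z(1) = 8/(4 + 1) = 8/5.
z(2) = 8/(8/5 + 1) = 40/13.
z(3) = 8/(40/13 + 1) = 104/53.
z(4) = 8/(104/53 + 1) = 424/157.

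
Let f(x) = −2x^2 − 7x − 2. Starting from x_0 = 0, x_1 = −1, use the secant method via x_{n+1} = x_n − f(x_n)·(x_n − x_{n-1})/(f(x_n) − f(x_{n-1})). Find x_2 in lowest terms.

−2/5

f(0) = −2, f(−1) = 3. x_2 = (−1) − 3·((−1) − 0)/(3 − (−2)) = −2/5.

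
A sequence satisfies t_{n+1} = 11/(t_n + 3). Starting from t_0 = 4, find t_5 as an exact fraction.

9581/4516

t_1 = 11/(4 + 3) = 11/7.
t_2 = 11/(11/7 + 3) = 77/32.
t_3 = 11/(77/32 + 3) = 352/173.
t_4 = 11/(352/173 + 3) = 1903/871.
t_5 = 11/(1903/871 + 3) = 9581/4516.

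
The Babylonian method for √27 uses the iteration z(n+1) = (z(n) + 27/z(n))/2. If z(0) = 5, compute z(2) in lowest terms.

1351/260

z(1) = (5 + 27/5)/2 = 26/5.
z(2) = (26/5 + 27/(26/5))/2 = 1351/260.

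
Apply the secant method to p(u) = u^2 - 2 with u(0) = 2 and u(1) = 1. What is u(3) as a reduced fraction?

10/7

p(2) = 2, p(1) = -1. u(2) = 1 - (-1)·(1 - 2)/((-1) - 2) = 4/3.
p(1) = -1, p(4/3) = -2/9. u(3) = (4/3) - (-2/9)·((4/3) - 1)/((-2/9) - (-1)) = 10/7.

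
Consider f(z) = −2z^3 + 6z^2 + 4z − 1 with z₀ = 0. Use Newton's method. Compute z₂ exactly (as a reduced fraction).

f'(z) = −6z^2 + 12z + 4.
f(0) = −1, f'(0) = 4, so z₁ = 0 − (−1)/4 = 1/4.
f(1/4) = 11/32, f'(1/4) = 53/8, so z₂ = (1/4) − (11/32)/(53/8) = 21/106.

21/106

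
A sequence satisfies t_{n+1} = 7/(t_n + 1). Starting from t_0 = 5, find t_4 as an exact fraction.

385/146

t_1 = 7/(5 + 1) = 7/6.
t_2 = 7/(7/6 + 1) = 42/13.
t_3 = 7/(42/13 + 1) = 91/55.
t_4 = 7/(91/55 + 1) = 385/146.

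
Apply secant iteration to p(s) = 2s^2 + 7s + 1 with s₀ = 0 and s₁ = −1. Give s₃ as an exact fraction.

−3/23

p(0) = 1, p(−1) = −4. s₂ = (−1) − (−4)·((−1) − 0)/((−4) − 1) = −1/5.
p(−1) = −4, p(−1/5) = −8/25. s₃ = (−1/5) − (−8/25)·((−1/5) − (−1))/((−8/25) − (−4)) = −3/23.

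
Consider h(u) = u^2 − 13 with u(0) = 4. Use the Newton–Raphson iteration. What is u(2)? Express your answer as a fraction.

h'(u) = 2u.
h(4) = 3, h'(4) = 8, so u(1) = 4 − 3/8 = 29/8.
h(29/8) = 9/64, h'(29/8) = 29/4, so u(2) = (29/8) − (9/64)/(29/4) = 1673/464.

1673/464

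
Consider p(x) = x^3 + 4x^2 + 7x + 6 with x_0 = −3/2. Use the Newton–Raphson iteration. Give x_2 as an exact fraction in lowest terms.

−1254/623

p'(x) = 3x^2 + 8x + 7.
p(−3/2) = 9/8, p'(−3/2) = 7/4, so x_1 = (−3/2) − (9/8)/(7/4) = −15/7.
p(−15/7) = −162/343, p'(−15/7) = 178/49, so x_2 = (−15/7) − (−162/343)/(178/49) = −1254/623.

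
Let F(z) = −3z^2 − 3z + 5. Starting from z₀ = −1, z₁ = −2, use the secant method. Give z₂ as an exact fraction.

−11/6

F(−1) = 5, F(−2) = −1. z₂ = (−2) − (−1)·((−2) − (−1))/((−1) − 5) = −11/6.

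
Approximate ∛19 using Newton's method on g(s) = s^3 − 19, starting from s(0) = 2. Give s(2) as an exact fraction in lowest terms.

59291/22050

g'(s) = 3s^2.
g(2) = −11, g'(2) = 12, so s(1) = 2 − (−11)/12 = 35/12.
g(35/12) = 10043/1728, g'(35/12) = 1225/48, so s(2) = (35/12) − (10043/1728)/(1225/48) = 59291/22050.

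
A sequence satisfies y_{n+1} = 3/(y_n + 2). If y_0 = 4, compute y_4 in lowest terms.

y_1 = 3/(4 + 2) = 1/2.
y_2 = 3/(1/2 + 2) = 6/5.
y_3 = 3/(6/5 + 2) = 15/16.
y_4 = 3/(15/16 + 2) = 48/47.

48/47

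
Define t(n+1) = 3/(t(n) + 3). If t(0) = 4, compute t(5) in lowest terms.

t(1) = 3/(4 + 3) = 3/7.
t(2) = 3/(3/7 + 3) = 7/8.
t(3) = 3/(7/8 + 3) = 24/31.
t(4) = 3/(24/31 + 3) = 31/39.
t(5) = 3/(31/39 + 3) = 117/148.

117/148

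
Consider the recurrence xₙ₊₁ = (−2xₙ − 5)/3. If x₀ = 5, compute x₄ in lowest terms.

x₁ = (−2·5 − 5)/3 = −5.
x₂ = (−2·(−5) − 5)/3 = 5/3.
x₃ = (−2·(5/3) − 5)/3 = −25/9.
x₄ = (−2·(−25/9) − 5)/3 = 5/27.

5/27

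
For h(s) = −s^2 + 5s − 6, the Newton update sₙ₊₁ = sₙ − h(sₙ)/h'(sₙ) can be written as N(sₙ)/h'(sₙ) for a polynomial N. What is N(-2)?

h'(s) = −2s + 5.
N(s) = s·h'(s) − h(s) = s·(−2s + 5) − (−s^2 + 5s − 6) = −s^2 + 6.
N(-2) = 2.

2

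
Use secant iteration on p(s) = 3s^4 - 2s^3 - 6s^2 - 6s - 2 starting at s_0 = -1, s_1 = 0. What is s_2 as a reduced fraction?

p(-1) = 3, p(0) = -2. s_2 = 0 - (-2)·(0 - (-1))/((-2) - 3) = -2/5.

-2/5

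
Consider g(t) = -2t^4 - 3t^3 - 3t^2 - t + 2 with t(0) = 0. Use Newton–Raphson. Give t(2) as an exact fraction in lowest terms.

158/113

g'(t) = -8t^3 - 9t^2 - 6t - 1.
g(0) = 2, g'(0) = -1, so t(1) = 0 - 2/(-1) = 2.
g(2) = -68, g'(2) = -113, so t(2) = 2 - (-68)/(-113) = 158/113.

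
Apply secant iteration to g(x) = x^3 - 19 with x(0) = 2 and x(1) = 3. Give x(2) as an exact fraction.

49/19

g(2) = -11, g(3) = 8. x(2) = 3 - 8·(3 - 2)/(8 - (-11)) = 49/19.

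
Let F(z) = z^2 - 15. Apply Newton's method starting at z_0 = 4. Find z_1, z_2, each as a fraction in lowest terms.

F'(z) = 2z.
F(4) = 1, F'(4) = 8, so z_1 = 4 - 1/8 = 31/8.
F(31/8) = 1/64, F'(31/8) = 31/4, so z_2 = (31/8) - (1/64)/(31/4) = 1921/496.

z_1 = 31/8, z_2 = 1921/496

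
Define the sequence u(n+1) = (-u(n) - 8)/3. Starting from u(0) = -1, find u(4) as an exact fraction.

-161/81

u(1) = (-(-1) - 8)/3 = -7/3.
u(2) = (-(-7/3) - 8)/3 = -17/9.
u(3) = (-(-17/9) - 8)/3 = -55/27.
u(4) = (-(-55/27) - 8)/3 = -161/81.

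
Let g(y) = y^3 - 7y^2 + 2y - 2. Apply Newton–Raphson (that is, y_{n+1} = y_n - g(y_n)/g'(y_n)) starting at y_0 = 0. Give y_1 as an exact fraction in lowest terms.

1

g'(y) = 3y^2 - 14y + 2.
g(0) = -2, g'(0) = 2, so y_1 = 0 - (-2)/2 = 1.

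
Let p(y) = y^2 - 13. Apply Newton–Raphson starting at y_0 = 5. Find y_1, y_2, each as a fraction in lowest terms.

p'(y) = 2y.
p(5) = 12, p'(5) = 10, so y_1 = 5 - 12/10 = 19/5.
p(19/5) = 36/25, p'(19/5) = 38/5, so y_2 = (19/5) - (36/25)/(38/5) = 343/95.

y_1 = 19/5, y_2 = 343/95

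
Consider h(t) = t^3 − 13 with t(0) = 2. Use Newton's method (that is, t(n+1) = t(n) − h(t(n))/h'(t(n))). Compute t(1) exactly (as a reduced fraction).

h'(t) = 3t^2.
h(2) = −5, h'(2) = 12, so t(1) = 2 − (−5)/12 = 29/12.

29/12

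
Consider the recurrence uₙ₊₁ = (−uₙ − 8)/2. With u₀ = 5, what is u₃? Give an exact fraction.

u₁ = (−5 − 8)/2 = −13/2.
u₂ = (−(−13/2) − 8)/2 = −3/4.
u₃ = (−(−3/4) − 8)/2 = −29/8.

−29/8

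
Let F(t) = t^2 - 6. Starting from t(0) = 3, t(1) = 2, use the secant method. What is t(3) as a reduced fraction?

27/11

F(3) = 3, F(2) = -2. t(2) = 2 - (-2)·(2 - 3)/((-2) - 3) = 12/5.
F(2) = -2, F(12/5) = -6/25. t(3) = (12/5) - (-6/25)·((12/5) - 2)/((-6/25) - (-2)) = 27/11.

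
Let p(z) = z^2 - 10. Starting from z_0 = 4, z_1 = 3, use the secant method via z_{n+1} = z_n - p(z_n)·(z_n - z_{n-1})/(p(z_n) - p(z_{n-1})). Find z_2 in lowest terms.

22/7

p(4) = 6, p(3) = -1. z_2 = 3 - (-1)·(3 - 4)/((-1) - 6) = 22/7.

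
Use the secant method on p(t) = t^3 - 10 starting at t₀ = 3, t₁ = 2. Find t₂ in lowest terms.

p(3) = 17, p(2) = -2. t₂ = 2 - (-2)·(2 - 3)/((-2) - 17) = 40/19.

40/19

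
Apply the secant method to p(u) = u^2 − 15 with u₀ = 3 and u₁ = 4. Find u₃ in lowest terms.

213/55

p(3) = −6, p(4) = 1. u₂ = 4 − 1·(4 − 3)/(1 − (−6)) = 27/7.
p(4) = 1, p(27/7) = −6/49. u₃ = (27/7) − (−6/49)·((27/7) − 4)/((−6/49) − 1) = 213/55.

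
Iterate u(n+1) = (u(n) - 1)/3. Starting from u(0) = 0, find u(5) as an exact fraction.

u(1) = (0 - 1)/3 = -1/3.
u(2) = ((-1/3) - 1)/3 = -4/9.
u(3) = ((-4/9) - 1)/3 = -13/27.
u(4) = ((-13/27) - 1)/3 = -40/81.
u(5) = ((-40/81) - 1)/3 = -121/243.

-121/243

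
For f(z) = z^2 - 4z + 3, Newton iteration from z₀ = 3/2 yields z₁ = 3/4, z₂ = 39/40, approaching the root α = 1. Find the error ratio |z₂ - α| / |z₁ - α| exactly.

z₁ - α = 3/4 - 1 = -1/4, so |z₁ - α| = 1/4.
z₂ - α = 39/40 - 1 = -1/40, so |z₂ - α| = 1/40.
Ratio = (1/40) / (1/4) = 1/10.

1/10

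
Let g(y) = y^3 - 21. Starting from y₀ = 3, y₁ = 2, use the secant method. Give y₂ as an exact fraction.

g(3) = 6, g(2) = -13. y₂ = 2 - (-13)·(2 - 3)/((-13) - 6) = 51/19.

51/19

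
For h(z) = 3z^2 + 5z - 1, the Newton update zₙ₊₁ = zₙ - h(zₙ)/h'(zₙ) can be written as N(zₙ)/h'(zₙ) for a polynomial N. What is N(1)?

4

h'(z) = 6z + 5.
N(z) = z·h'(z) - h(z) = z·(6z + 5) - (3z^2 + 5z - 1) = 3z^2 + 1.
N(1) = 4.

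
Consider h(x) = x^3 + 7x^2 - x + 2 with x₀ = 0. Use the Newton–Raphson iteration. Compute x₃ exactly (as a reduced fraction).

6310/12857

h'(x) = 3x^2 + 14x - 1.
h(0) = 2, h'(0) = -1, so x₁ = 0 - 2/(-1) = 2.
h(2) = 36, h'(2) = 39, so x₂ = 2 - 36/39 = 14/13.
h(14/13) = 22608/2197, h'(14/13) = 2967/169, so x₃ = (14/13) - (22608/2197)/(2967/169) = 6310/12857.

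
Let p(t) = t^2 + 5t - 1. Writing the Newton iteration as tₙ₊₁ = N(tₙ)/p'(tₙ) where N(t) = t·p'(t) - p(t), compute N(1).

2

p'(t) = 2t + 5.
N(t) = t·p'(t) - p(t) = t·(2t + 5) - (t^2 + 5t - 1) = t^2 + 1.
N(1) = 2.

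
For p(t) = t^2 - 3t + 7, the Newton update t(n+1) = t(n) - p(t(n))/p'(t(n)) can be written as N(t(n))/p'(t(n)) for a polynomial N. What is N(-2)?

-3

p'(t) = 2t - 3.
N(t) = t·p'(t) - p(t) = t·(2t - 3) - (t^2 - 3t + 7) = t^2 - 7.
N(-2) = -3.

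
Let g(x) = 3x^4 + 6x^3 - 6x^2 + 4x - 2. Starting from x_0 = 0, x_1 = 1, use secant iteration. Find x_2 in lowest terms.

2/7

g(0) = -2, g(1) = 5. x_2 = 1 - 5·(1 - 0)/(5 - (-2)) = 2/7.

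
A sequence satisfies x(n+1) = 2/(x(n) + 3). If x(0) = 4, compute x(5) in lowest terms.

590/1051

x(1) = 2/(4 + 3) = 2/7.
x(2) = 2/(2/7 + 3) = 14/23.
x(3) = 2/(14/23 + 3) = 46/83.
x(4) = 2/(46/83 + 3) = 166/295.
x(5) = 2/(166/295 + 3) = 590/1051.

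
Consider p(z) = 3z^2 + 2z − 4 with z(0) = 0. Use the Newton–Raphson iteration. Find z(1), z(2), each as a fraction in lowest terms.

z(1) = 2, z(2) = 8/7

p'(z) = 6z + 2.
p(0) = −4, p'(0) = 2, so z(1) = 0 − (−4)/2 = 2.
p(2) = 12, p'(2) = 14, so z(2) = 2 − 12/14 = 8/7.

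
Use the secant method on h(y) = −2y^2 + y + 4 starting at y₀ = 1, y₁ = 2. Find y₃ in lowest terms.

h(1) = 3, h(2) = −2. y₂ = 2 − (−2)·(2 − 1)/((−2) − 3) = 8/5.
h(2) = −2, h(8/5) = 12/25. y₃ = (8/5) − (12/25)·((8/5) − 2)/((12/25) − (−2)) = 52/31.

52/31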